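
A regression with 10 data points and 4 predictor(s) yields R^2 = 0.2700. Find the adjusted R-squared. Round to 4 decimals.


Plug in: Adj R^2 = 1 - (1 - 0.2700) * 9/5.
= 1 - 0.7300 * 9/5
= 1 - 6.5700 / 5
= 1 - 1.3140 = -0.3140.

-0.3140


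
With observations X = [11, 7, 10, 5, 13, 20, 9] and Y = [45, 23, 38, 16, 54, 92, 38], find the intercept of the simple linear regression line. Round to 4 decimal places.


First find the slope: b1 = 5.1010.
Means: xbar = 10.7143, ybar = 43.7143.
b0 = ybar - b1 * xbar = 43.7143 - 5.1010 * 10.7143 = -10.9394.

-10.9394


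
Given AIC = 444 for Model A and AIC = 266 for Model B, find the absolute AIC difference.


Compute |444 - 266| = 178.
Model B has the smaller AIC.

178


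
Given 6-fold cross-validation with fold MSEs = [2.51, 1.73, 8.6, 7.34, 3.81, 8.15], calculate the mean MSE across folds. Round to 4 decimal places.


Add all fold MSEs: 32.1400.
Divide by k = 6: 32.1400/6 = 5.3567.

5.3567


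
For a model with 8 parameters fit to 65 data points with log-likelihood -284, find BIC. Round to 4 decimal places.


k * ln(n) = 8 * ln(65) = 8 * 4.174387 = 33.395096.
-2 * loglik = -2 * (-284) = 568.
BIC = 33.395096 + 568 = 601.395096, which rounds to 601.3951.

601.3951


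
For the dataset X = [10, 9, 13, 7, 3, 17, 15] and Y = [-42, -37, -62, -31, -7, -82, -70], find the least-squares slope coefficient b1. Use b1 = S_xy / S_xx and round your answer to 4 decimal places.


First compute the means: xbar = 10.5714, ybar = -47.2857.
Then S_xx = sum((xi - xbar)^2) = 139.7143.
S_xy = sum((xi - xbar)(yi - ybar)) = -741.8571.
b1 = S_xy / S_xx = -741.8571 / 139.7143 = -5.3098.

-5.3098


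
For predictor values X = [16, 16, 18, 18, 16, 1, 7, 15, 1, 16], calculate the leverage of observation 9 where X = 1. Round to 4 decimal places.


n = 10, xbar = 12.4000.
SXX = sum((xi - xbar)^2) = 410.4000.
h = 1/10 + (1 - 12.4000)^2 / 410.4000 = 0.4167.

0.4167


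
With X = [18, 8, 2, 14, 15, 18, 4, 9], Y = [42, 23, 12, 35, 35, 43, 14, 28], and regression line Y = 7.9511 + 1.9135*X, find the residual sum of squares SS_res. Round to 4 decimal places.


For each point, residual = actual - predicted.
Residuals: [-0.3941, -0.2591, 0.2219, 0.2599, -1.6536, 0.6059, -1.6051, 2.8274].
Sum of squared residuals = 14.0113.

14.0113


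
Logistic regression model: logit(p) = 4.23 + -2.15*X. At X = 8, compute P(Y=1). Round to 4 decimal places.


Linear predictor: z = 4.23 + -2.15 * 8 = -12.9700.
P = 1/(1 + exp(12.9700)) = 1/(1 + 429338.1003) = 0.0000.

0.0000


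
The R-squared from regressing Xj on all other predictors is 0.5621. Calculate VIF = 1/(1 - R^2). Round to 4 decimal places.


VIF = 1 / (1 - 0.5621).
= 1 / 0.4379 = 2.2836.

2.2836


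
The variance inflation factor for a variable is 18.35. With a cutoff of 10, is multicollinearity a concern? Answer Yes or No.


The threshold is 10.
VIF = 18.35 is >= 10.
Multicollinearity indication: Yes.

Yes


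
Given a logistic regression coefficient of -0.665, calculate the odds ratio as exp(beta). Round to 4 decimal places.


The odds ratio is computed as:
OR = e^(-0.665) = 0.5143.

0.5143


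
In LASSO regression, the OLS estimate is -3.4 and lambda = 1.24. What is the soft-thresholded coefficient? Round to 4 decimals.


|beta_OLS| = 3.4.
lambda = 1.24.
Since |beta| > lambda, coefficient = sign(beta)*(|beta| - lambda) = -2.1600.
Result = -2.1600.

-2.1600


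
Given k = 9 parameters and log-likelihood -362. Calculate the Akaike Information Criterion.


AIC = 2*9 - 2*(-362).
= 18 + 724 = 742.

742


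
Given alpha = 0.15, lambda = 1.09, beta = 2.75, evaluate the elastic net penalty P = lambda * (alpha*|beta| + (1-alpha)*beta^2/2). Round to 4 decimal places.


Compute:
L1 = 0.15 * 2.75 = 0.4125.
L2 = 0.85 * 2.75^2 / 2 = 3.2141.
Penalty = 1.09 * (0.4125 + 3.2141) = 3.9530.

3.9530


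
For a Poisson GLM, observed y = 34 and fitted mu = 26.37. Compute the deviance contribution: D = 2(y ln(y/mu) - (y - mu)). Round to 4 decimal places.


y/mu = 34/26.37 = 1.289344 (approx.), and ln(34/26.37) = 0.254134.
y * ln(y/mu) = 34 * 0.254134 = 8.640556.
y - mu = 7.63.
D = 2 * (8.640556 - 7.63) = 2.021112, which rounds to 2.0211.

2.0211


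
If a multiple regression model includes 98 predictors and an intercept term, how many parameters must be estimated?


Each predictor gets one coefficient, plus one intercept.
Total parameters = 98 + 1 = 99.

99


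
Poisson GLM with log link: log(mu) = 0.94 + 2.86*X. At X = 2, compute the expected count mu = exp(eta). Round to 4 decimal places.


eta = 0.94 + 2.86 * 2 = 6.6600.
mu = exp(6.6600) = 780.5509.

780.5509


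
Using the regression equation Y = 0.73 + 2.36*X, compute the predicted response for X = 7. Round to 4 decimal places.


Substitute X = 7 into the equation:
Y = 0.73 + 2.36 * 7 = 0.73 + 16.5200 = 17.2500.

17.2500


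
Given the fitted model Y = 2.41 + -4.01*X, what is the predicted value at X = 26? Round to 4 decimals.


Plug X = 26 into Y = 2.41 + -4.01*X:
Y = 2.41 + -104.2600 = -101.8500.

-101.8500


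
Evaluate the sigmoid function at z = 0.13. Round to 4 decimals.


Compute exp(-0.1300) = 0.8781.
Sigmoid = 1 / (1 + 0.8781) = 1 / 1.8781 = 0.5325.

0.5325


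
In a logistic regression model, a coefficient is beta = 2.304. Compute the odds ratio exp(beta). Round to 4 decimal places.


exp(2.304) = 10.0142.
So the odds ratio is 10.0142.

10.0142


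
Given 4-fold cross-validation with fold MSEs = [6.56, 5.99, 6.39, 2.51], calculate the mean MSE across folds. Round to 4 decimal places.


Sum of fold MSEs = 21.4500.
Average = 21.4500 / 4 = 5.3625.

5.3625


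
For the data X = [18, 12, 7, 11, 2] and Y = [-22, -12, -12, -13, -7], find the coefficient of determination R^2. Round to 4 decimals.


After computing the OLS fit (b0=-4.6789, b1=-0.8521):
SSres = 15.6944, SStot = 118.8000.
R^2 = 1 - 15.6944/118.8000 = 0.8679.

0.8679


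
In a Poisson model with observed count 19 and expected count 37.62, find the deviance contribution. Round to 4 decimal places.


First: ln(19/37.62) = -0.683097.
Then: 19 * -0.683097 = -12.978843.
y - mu = 19 - 37.62 = -18.62.
D = 2(-12.978843 - -18.62) = 11.282314, which rounds to 11.2823.

11.2823


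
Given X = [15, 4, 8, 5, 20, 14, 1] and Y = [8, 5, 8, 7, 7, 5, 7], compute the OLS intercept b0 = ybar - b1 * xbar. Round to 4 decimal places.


First find the slope: b1 = 0.0215.
Means: xbar = 9.5714, ybar = 6.7143.
b0 = ybar - b1 * xbar = 6.7143 - 0.0215 * 9.5714 = 6.5085.

6.5085


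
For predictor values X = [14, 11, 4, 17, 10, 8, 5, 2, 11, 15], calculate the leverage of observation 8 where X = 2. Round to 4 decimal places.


Compute xbar = 9.7000 with n = 10 observations.
SXX = 220.1000.
Leverage = 1/10 + (2 - 9.7000)^2/220.1000 = 0.3694.

0.3694


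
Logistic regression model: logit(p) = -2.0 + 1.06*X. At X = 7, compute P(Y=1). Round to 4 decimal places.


z = -2.0 + 1.06 * 7 = 5.4200.
Sigmoid: P = 1 / (1 + exp(-5.4200)) = 0.9956.

0.9956


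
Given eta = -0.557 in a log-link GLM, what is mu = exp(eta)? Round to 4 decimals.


Apply the inverse link:
mu = e^-0.557 = 0.5729.

0.5729


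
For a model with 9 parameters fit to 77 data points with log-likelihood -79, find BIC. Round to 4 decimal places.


ln(77) = 4.343805.
k * ln(n) = 9 * 4.343805 = 39.094245.
-2L = 158.
BIC = 39.094245 + 158 = 197.094245, which rounds to 197.0942.

197.0942


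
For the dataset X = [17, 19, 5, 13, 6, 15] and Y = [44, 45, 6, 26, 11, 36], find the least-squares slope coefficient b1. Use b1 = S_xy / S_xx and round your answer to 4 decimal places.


The sample means are xbar = 12.5000 and ybar = 28.0000.
Compute S_xx = 167.5000 and S_xy = 477.0000.
Slope b1 = S_xy / S_xx = 477.0000 / 167.5000 = 2.8478.

2.8478


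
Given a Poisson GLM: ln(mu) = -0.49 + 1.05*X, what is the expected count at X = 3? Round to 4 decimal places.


eta = -0.49 + 1.05 * 3 = 2.6600.
mu = exp(2.6600) = 14.2963.

14.2963


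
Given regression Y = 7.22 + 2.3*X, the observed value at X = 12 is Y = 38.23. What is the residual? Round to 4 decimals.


Fitted value at X = 12 is yhat = 7.22 + 2.3*12 = 34.8200.
Residual = 38.23 - 34.8200 = 3.4100.

3.4100


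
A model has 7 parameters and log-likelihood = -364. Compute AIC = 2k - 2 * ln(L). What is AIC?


AIC = 2k - 2*loglik = 2(7) - 2(-364).
= 14 + 728 = 742.

742


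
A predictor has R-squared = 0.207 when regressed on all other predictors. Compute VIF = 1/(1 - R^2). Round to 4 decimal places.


Using VIF = 1/(1 - R^2_j):
1 - 0.207 = 0.793.
VIF = 1.2610.

1.2610


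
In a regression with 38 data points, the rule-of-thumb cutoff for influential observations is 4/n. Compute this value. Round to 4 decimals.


Cook's distance cutoff = 4/n = 4/38.
= 0.1053.

0.1053


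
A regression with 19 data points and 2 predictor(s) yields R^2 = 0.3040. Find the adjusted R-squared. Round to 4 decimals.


Adjusted R^2 = 1 - (1 - R^2) * (n-1)/(n-p-1).
(1 - R^2) = 0.6960.
(n-1)/(n-p-1) = 18/16.
(1 - R^2) * (n-1) = 0.6960 * 18 = 12.5280.
Divide by (n-p-1): 12.5280 / 16 = 0.7830.
Adj R^2 = 1 - 0.7830 = 0.2170.

0.2170


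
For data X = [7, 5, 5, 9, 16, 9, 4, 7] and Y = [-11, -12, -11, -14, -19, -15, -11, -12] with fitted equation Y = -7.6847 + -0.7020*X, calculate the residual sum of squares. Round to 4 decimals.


Predicted values from Y = -7.6847 + -0.7020*X.
Residuals: [1.5987, -0.8053, 0.1947, 0.0027, -0.0833, -0.9973, -0.5073, 0.5987].
SSres = 4.8596.

4.8596


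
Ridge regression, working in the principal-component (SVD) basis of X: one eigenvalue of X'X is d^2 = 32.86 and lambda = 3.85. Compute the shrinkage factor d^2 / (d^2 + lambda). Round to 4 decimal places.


Compute the denominator: 32.86 + 3.85 = 36.7100.
Shrinkage factor = 32.86 / 36.7100 = 0.8951.

0.8951


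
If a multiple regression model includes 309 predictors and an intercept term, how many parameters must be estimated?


Including the intercept, the model has 309 predictor coefficients + 1 intercept.
Total = 310.

310


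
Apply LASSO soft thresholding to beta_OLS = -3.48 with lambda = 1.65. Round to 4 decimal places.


Absolute value: |-3.48| = 3.48.
Compare to lambda = 1.65.
Since |beta| > lambda, coefficient = sign(beta)*(|beta| - lambda) = -1.8300.

-1.8300


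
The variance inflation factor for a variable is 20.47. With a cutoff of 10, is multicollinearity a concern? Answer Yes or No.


The threshold is 10.
VIF = 20.47 is >= 10.
Multicollinearity indication: Yes.

Yes


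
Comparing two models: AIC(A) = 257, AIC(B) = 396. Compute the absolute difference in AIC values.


Absolute difference = |257 - 396| = 139.
The model with lower AIC (A) is preferred.

139


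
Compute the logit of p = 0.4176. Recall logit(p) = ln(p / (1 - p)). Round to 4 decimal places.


The odds are p/(1-p) = 0.4176 / 0.5824 = 0.7170.
logit(p) = ln(0.7170) = -0.3326.

-0.3326


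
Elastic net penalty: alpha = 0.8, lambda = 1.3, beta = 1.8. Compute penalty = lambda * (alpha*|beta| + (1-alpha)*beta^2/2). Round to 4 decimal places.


L1 component = 0.8 * |1.8| = 1.4400.
L2 component = 0.2 * 1.8^2 / 2 = 0.3240.
Penalty = 1.3 * (1.4400 + 0.3240) = 1.3 * 1.7640 = 2.2932.

2.2932


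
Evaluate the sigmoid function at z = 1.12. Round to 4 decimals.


Compute exp(-1.1200) = 0.3263.
Sigmoid = 1 / (1 + 0.3263) = 1 / 1.3263 = 0.7540.

0.7540


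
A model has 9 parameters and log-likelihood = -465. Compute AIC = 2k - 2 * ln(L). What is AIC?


Compute:
2k = 2*9 = 18.
-2*loglik = -2*(-465) = 930.
AIC = 18 + 930 = 948.

948


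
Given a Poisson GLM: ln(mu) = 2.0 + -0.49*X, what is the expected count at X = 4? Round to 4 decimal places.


eta = 2.0 + -0.49 * 4 = 0.0400.
mu = exp(0.0400) = 1.0408.

1.0408


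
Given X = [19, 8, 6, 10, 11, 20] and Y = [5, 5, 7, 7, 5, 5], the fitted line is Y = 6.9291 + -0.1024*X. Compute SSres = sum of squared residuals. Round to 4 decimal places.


Compute predicted values, then residuals = yi - yhat_i.
Residuals: [0.0165, -1.1099, 0.6853, 1.0949, -0.8027, 0.1189].
SSres = sum(residual^2) = 3.5591.

3.5591


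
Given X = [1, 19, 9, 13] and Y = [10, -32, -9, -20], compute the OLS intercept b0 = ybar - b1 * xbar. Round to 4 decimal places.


Compute b1 = -2.3596 from the OLS formula.
With xbar = 10.5000 and ybar = -12.7500, the intercept is:
b0 = -12.7500 - -2.3596 * 10.5000 = 12.0263.

12.0263


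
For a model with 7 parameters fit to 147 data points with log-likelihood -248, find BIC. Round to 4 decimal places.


ln(147) = 4.990433.
k * ln(n) = 7 * 4.990433 = 34.933031.
-2L = 496.
BIC = 34.933031 + 496 = 530.933031, which rounds to 530.9330.

530.9330


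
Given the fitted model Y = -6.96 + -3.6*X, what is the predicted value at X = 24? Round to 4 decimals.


Predicted value:
Y = -6.96 + (-3.6)(24) = -6.96 + -86.4000 = -93.3600.

-93.3600


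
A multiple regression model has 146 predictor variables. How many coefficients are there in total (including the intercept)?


Including the intercept, the model has 146 predictor coefficients + 1 intercept.
Total = 147.

147


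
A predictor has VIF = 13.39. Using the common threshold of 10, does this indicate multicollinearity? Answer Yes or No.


Check: VIF = 13.39 vs threshold = 10.
Since 13.39 >= 10, the answer is Yes.

Yes


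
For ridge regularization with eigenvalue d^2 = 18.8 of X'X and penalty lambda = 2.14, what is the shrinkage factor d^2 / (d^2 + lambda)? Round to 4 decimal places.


d^2 + lambda = 18.8 + 2.14 = 20.9400.
Shrinkage factor = 18.8/20.9400 = 0.8978.

0.8978


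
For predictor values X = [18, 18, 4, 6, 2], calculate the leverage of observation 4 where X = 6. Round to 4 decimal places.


Mean of X: xbar = 9.6000.
SXX = 243.2000.
For X = 6: h = 1/5 + (6 - 9.6000)^2/243.2000 = 0.2533.

0.2533


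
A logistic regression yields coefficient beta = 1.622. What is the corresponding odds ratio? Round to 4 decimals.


The odds ratio is computed as:
OR = e^(1.622) = 5.0632.

5.0632


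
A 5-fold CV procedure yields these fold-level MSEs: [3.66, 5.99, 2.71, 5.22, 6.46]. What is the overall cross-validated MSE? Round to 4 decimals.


Total MSE across folds = 24.0400.
CV-MSE = 24.0400/5 = 4.8080.

4.8080


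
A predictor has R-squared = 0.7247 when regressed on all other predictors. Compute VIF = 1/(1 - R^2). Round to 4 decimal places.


Using VIF = 1/(1 - R^2_j):
1 - 0.7247 = 0.2753.
VIF = 3.6324.

3.6324


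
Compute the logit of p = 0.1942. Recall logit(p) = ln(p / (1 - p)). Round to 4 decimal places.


1 - p = 0.8058.
p/(1-p) = 0.2410.
logit = ln(0.2410) = -1.4229.

-1.4229


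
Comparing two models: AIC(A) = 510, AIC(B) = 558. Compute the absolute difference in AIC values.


Absolute difference = |510 - 558| = 48.
The model with lower AIC (A) is preferred.

48


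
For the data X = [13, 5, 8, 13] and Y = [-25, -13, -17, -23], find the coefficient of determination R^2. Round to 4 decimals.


After computing the OLS fit (b0=-6.0481, b1=-1.3797):
SSres = 2.0107, SStot = 91.0000.
R^2 = 1 - 2.0107/91.0000 = 0.9779.

0.9779


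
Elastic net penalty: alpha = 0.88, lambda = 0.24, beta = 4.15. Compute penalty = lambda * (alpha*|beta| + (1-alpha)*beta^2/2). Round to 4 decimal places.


Compute:
L1 = 0.88 * 4.15 = 3.6520.
L2 = 0.12 * 4.15^2 / 2 = 1.0334.
Penalty = 0.24 * (3.6520 + 1.0334) = 1.1245.

1.1245


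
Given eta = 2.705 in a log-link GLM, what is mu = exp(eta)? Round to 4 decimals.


mu = exp(eta) = exp(2.705).
= 14.9543.

14.9543


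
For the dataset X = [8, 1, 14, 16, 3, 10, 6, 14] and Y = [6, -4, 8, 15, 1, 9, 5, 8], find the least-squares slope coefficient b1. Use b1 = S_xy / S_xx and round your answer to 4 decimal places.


The sample means are xbar = 9.0000 and ybar = 6.0000.
Compute S_xx = 210.0000 and S_xy = 199.0000.
Slope b1 = S_xy / S_xx = 199.0000 / 210.0000 = 0.9476.

0.9476


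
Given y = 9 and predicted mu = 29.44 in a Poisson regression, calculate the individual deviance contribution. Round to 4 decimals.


y/mu = 9/29.44 = 0.305707 (approx.), and ln(9/29.44) = -1.185130.
y * ln(y/mu) = 9 * -1.185130 = -10.666170.
y - mu = -20.44.
D = 2 * (-10.666170 - -20.44) = 19.547660, which rounds to 19.5477.

19.5477


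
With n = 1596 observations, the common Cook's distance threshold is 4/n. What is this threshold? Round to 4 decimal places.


Using the rule of thumb:
Threshold = 4 / 1596 = 0.0025.

0.0025


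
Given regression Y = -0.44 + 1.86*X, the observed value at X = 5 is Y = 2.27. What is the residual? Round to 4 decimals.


Predicted = -0.44 + 1.86 * 5 = 8.8600.
Residual = 2.27 - 8.8600 = -6.5900.

-6.5900


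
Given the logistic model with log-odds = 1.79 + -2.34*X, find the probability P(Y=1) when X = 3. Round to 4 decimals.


Compute z = 1.79 + (-2.34)(3) = -5.2300.
exp(-z) = 186.7928.
P = 1/(1 + 186.7928) = 0.0053.

0.0053


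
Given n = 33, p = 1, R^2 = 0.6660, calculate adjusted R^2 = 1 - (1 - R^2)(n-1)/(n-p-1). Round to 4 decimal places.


Adjusted R^2 = 1 - (1 - R^2) * (n-1)/(n-p-1).
(1 - R^2) = 0.3340.
(n-1)/(n-p-1) = 32/31.
(1 - R^2) * (n-1) = 0.3340 * 32 = 10.6880.
Divide by (n-p-1): 10.6880 / 31 = 0.3448.
Adj R^2 = 1 - 0.3448 = 0.6552.

0.6552


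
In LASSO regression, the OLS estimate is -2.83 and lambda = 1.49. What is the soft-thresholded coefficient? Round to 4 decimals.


Check: |-2.83| = 2.83 vs lambda = 1.49.
Since |beta| > lambda, coefficient = sign(beta)*(|beta| - lambda) = -1.3400.
Soft-thresholded coefficient = -1.3400.

-1.3400


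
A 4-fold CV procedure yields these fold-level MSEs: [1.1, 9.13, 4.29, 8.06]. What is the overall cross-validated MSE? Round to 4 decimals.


Total MSE across folds = 22.5800.
CV-MSE = 22.5800/4 = 5.6450.

5.6450


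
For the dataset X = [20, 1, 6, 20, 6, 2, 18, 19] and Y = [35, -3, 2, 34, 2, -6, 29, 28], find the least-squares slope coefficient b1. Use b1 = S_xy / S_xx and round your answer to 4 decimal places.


First compute the means: xbar = 11.5000, ybar = 15.1250.
Then S_xx = sum((xi - xbar)^2) = 504.0000.
S_xy = sum((xi - xbar)(yi - ybar)) = 1051.5000.
b1 = S_xy / S_xx = 1051.5000 / 504.0000 = 2.0863.

2.0863


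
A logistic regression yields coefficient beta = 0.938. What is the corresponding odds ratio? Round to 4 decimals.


The odds ratio is computed as:
OR = e^(0.938) = 2.5549.

2.5549


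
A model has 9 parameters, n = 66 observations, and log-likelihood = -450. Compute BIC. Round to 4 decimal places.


k * ln(n) = 9 * ln(66) = 9 * 4.189655 = 37.706895.
-2 * loglik = -2 * (-450) = 900.
BIC = 37.706895 + 900 = 937.706895, which rounds to 937.7069.

937.7069


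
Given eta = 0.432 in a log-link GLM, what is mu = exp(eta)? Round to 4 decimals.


mu = exp(eta) = exp(0.432).
= 1.5403.

1.5403


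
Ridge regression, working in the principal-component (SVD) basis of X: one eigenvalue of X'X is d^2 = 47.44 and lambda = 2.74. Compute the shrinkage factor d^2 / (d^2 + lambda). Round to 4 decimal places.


Compute the denominator: 47.44 + 2.74 = 50.1800.
Shrinkage factor = 47.44 / 50.1800 = 0.9454.

0.9454


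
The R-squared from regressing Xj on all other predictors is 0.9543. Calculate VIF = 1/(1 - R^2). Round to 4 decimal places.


Using VIF = 1/(1 - R^2_j):
1 - 0.9543 = 0.0457.
VIF = 21.8818.

21.8818


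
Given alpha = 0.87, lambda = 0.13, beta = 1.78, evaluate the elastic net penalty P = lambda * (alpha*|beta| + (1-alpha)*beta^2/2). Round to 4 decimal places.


L1 component = 0.87 * |1.78| = 1.5486.
L2 component = 0.13 * 1.78^2 / 2 = 0.2059.
Penalty = 0.13 * (1.5486 + 0.2059) = 0.13 * 1.7545 = 0.2281.

0.2281


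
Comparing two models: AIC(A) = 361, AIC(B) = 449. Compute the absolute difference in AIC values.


Absolute difference = |361 - 449| = 88.
The model with lower AIC (A) is preferred.

88


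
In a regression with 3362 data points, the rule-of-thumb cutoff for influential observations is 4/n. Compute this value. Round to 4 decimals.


Cook's distance cutoff = 4/n = 4/3362.
= 0.0012.

0.0012


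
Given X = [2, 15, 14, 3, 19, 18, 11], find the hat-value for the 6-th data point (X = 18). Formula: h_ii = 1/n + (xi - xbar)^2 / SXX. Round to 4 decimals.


Compute xbar = 11.7143 with n = 7 observations.
SXX = 279.4286.
Leverage = 1/7 + (18 - 11.7143)^2/279.4286 = 0.2843.

0.2843


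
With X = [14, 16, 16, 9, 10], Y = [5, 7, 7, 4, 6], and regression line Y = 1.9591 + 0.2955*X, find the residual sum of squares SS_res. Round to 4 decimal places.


Compute predicted values, then residuals = yi - yhat_i.
Residuals: [-1.0961, 0.3129, 0.3129, -0.6186, 1.0859].
SSres = sum(residual^2) = 2.9591.

2.9591


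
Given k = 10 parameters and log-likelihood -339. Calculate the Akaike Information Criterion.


Compute:
2k = 2*10 = 20.
-2*loglik = -2*(-339) = 678.
AIC = 20 + 678 = 698.

698


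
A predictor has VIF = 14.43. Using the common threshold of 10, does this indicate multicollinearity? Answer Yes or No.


Check: VIF = 14.43 vs threshold = 10.
Since 14.43 >= 10, the answer is Yes.

Yes


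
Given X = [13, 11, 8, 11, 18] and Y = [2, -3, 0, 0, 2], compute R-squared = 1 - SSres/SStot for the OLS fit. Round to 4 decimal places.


The fitted line is Y = -3.5401 + 0.3066*X.
SSres = 11.6496, SStot = 16.8000.
R^2 = 1 - SSres/SStot = 0.3066.

0.3066


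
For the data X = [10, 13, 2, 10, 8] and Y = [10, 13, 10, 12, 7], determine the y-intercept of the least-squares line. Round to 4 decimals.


First find the slope: b1 = 0.2649.
Means: xbar = 8.6000, ybar = 10.4000.
b0 = ybar - b1 * xbar = 10.4000 - 0.2649 * 8.6000 = 8.1220.

8.1220


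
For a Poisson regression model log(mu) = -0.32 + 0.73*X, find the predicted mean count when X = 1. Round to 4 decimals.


Linear predictor: eta = -0.32 + (0.73)(1) = 0.4100.
Expected count: mu = exp(0.4100) = 1.5068.

1.5068


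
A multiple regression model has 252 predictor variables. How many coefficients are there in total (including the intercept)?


Including the intercept, the model has 252 predictor coefficients + 1 intercept.
Total = 253.

253


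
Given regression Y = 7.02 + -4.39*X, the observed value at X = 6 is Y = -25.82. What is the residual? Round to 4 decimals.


Fitted value at X = 6 is yhat = 7.02 + -4.39*6 = -19.3200.
Residual = -25.82 - -19.3200 = -6.5000.

-6.5000


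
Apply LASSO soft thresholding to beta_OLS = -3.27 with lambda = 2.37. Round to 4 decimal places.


Check: |-3.27| = 3.27 vs lambda = 2.37.
Since |beta| > lambda, coefficient = sign(beta)*(|beta| - lambda) = -0.9000.
Soft-thresholded coefficient = -0.9000.

-0.9000


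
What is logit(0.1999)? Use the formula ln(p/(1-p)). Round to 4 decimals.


Compute the odds: 0.1999/0.8001 = 0.2498.
Take the natural log: ln(0.2498) = -1.3869.

-1.3869


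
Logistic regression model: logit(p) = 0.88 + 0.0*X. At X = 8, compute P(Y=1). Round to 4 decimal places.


Linear predictor: z = 0.88 + 0.0 * 8 = 0.8800.
P = 1/(1 + exp(-0.8800)) = 1/(1 + 0.4148) = 0.7068.

0.7068


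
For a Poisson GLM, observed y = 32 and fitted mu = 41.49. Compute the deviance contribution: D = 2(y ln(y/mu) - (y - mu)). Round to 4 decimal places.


Compute y*ln(y/mu) = 32*ln(32/41.49) = 32*-0.259717 = -8.310944.
y - mu = -9.49.
D = 2*(-8.310944 - (-9.49)) = 2.358112, which rounds to 2.3581.

2.3581


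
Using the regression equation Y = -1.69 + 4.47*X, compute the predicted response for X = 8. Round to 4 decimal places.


Predicted value:
Y = -1.69 + (4.47)(8) = -1.69 + 35.7600 = 34.0700.

34.0700


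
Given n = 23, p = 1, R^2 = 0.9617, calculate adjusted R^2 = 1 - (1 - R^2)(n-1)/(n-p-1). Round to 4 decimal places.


Using the formula:
(1 - 0.9617) = 0.0383.
Multiply by 22/21: 0.0383 * 22 = 0.8426, then 0.8426 / 21 = 0.0401.
Adj R^2 = 1 - 0.0401 = 0.9599.

0.9599


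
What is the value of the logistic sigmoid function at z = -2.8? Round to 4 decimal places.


Compute exp(2.8000) = 16.4446.
Sigmoid = 1 / (1 + 16.4446) = 1 / 17.4446 = 0.0573.

0.0573


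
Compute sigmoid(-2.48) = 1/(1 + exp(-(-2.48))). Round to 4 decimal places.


exp(2.4800) = 11.9413.
1 + exp(-z) = 12.9413.
sigmoid = 1/12.9413 = 0.0773.

0.0773


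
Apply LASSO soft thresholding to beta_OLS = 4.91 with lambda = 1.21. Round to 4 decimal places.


|beta_OLS| = 4.91.
lambda = 1.21.
Since |beta| > lambda, coefficient = sign(beta)*(|beta| - lambda) = 3.7000.
Result = 3.7000.

3.7000


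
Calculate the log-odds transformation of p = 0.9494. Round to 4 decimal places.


1 - p = 0.0506.
p/(1-p) = 18.7628.
logit = ln(18.7628) = 2.9319.

2.9319


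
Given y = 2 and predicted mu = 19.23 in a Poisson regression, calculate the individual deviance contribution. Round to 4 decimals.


Compute y*ln(y/mu) = 2*ln(2/19.23) = 2*-2.263324 = -4.526648.
y - mu = -17.23.
D = 2*(-4.526648 - (-17.23)) = 25.406704, which rounds to 25.4067.

25.4067


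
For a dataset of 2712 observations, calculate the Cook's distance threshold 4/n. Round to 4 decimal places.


Cook's distance cutoff = 4/n = 4/2712.
= 0.0015.

0.0015


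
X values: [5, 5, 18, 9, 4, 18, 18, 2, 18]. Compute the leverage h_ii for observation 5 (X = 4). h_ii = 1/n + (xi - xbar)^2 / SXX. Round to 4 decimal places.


n = 9, xbar = 10.7778.
SXX = sum((xi - xbar)^2) = 401.5556.
h = 1/9 + (4 - 10.7778)^2 / 401.5556 = 0.2255.

0.2255


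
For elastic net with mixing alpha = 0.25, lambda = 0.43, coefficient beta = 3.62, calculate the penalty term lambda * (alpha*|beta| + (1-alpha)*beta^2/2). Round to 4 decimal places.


Compute:
L1 = 0.25 * 3.62 = 0.9050.
L2 = 0.75 * 3.62^2 / 2 = 4.9142.
Penalty = 0.43 * (0.9050 + 4.9142) = 2.5022.

2.5022


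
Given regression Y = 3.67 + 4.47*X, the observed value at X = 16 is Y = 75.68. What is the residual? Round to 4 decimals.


Predicted = 3.67 + 4.47 * 16 = 75.1900.
Residual = 75.68 - 75.1900 = 0.4900.

0.4900


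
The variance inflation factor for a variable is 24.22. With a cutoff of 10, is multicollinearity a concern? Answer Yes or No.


Compare VIF = 24.22 to the threshold of 10.
24.22 >= 10, so the answer is Yes.

Yes


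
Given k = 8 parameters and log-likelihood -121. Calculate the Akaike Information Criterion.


Compute:
2k = 2*8 = 16.
-2*loglik = -2*(-121) = 242.
AIC = 16 + 242 = 258.

258


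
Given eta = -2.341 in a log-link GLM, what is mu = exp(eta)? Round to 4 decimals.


Apply the inverse link:
mu = e^-2.341 = 0.0962.

0.0962


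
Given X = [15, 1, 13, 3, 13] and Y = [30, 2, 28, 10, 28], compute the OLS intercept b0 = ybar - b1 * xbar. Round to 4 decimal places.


Compute b1 = 1.9524 from the OLS formula.
With xbar = 9.0000 and ybar = 19.6000, the intercept is:
b0 = 19.6000 - 1.9524 * 9.0000 = 2.0286.

2.0286


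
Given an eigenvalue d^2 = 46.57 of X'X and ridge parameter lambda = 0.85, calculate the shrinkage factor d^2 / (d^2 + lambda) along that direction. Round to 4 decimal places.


Compute the denominator: 46.57 + 0.85 = 47.4200.
Shrinkage factor = 46.57 / 47.4200 = 0.9821.

0.9821


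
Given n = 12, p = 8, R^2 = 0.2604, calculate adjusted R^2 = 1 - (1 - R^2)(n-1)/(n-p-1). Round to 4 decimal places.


Plug in: Adj R^2 = 1 - (1 - 0.2604) * 11/3.
= 1 - 0.7396 * 11/3
= 1 - 8.1356 / 3
= 1 - 2.7119 = -1.7119.

-1.7119


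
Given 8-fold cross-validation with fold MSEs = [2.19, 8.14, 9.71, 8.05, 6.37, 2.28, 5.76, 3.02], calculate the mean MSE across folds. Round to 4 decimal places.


Add all fold MSEs: 45.5200.
Divide by k = 8: 45.5200/8 = 5.6900.

5.6900


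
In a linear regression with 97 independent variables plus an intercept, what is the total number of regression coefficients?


Total coefficients = number of predictors + 1 (for the intercept).
= 97 + 1 = 98.

98


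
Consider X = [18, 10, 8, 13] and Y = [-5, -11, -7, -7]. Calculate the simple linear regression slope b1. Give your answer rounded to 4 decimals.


First compute the means: xbar = 12.2500, ybar = -7.5000.
Then S_xx = sum((xi - xbar)^2) = 56.7500.
S_xy = sum((xi - xbar)(yi - ybar)) = 20.5000.
b1 = S_xy / S_xx = 20.5000 / 56.7500 = 0.3612.

0.3612


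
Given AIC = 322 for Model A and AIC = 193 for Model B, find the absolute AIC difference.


Absolute difference = |322 - 193| = 129.
The model with lower AIC (B) is preferred.

129


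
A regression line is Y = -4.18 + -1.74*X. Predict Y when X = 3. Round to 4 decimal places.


Predicted value:
Y = -4.18 + (-1.74)(3) = -4.18 + -5.2200 = -9.4000.

-9.4000


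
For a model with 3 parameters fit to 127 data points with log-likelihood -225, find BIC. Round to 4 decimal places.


ln(127) = 4.844187.
k * ln(n) = 3 * 4.844187 = 14.532561.
-2L = 450.
BIC = 14.532561 + 450 = 464.532561, which rounds to 464.5326.

464.5326


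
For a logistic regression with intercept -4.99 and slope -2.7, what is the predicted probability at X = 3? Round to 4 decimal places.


Compute z = -4.99 + (-2.7)(3) = -13.0900.
exp(-z) = 484077.3563.
P = 1/(1 + 484077.3563) = 0.0000.

0.0000


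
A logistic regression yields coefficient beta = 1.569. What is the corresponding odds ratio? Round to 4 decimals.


The odds ratio is computed as:
OR = e^(1.569) = 4.8018.

4.8018


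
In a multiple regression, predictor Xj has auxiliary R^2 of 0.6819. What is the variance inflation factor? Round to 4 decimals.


VIF = 1 / (1 - 0.6819).
= 1 / 0.3181 = 3.1437.

3.1437


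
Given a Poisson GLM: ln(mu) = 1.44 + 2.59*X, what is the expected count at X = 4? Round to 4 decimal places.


Linear predictor: eta = 1.44 + (2.59)(4) = 11.8000.
Expected count: mu = exp(11.8000) = 133252.3529.

133252.3529


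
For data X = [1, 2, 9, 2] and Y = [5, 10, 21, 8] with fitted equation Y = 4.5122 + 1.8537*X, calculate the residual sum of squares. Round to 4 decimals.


Compute predicted values, then residuals = yi - yhat_i.
Residuals: [-1.3659, 1.7804, -0.1955, -0.2196].
SSres = sum(residual^2) = 5.1220.

5.1220


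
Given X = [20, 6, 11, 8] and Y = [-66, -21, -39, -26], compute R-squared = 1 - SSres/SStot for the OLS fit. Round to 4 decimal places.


After computing the OLS fit (b0=-1.4314, b1=-3.2505):
SSres = 5.5468, SStot = 1218.0000.
R^2 = 1 - 5.5468/1218.0000 = 0.9954.

0.9954


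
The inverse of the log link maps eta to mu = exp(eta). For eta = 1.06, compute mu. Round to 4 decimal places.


mu = exp(eta) = exp(1.06).
= 2.8864.

2.8864


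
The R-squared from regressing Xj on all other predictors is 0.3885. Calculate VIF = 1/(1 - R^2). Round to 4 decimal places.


Denominator: 1 - 0.3885 = 0.6115.
VIF = 1 / 0.6115 = 1.6353.

1.6353


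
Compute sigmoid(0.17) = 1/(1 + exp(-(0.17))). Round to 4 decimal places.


Compute exp(-0.1700) = 0.8437.
Sigmoid = 1 / (1 + 0.8437) = 1 / 1.8437 = 0.5424.

0.5424


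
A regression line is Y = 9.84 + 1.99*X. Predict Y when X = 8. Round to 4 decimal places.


Substitute X = 8 into the equation:
Y = 9.84 + 1.99 * 8 = 9.84 + 15.9200 = 25.7600.

25.7600


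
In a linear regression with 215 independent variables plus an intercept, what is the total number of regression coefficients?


Each predictor gets one coefficient, plus one intercept.
Total parameters = 215 + 1 = 216.

216


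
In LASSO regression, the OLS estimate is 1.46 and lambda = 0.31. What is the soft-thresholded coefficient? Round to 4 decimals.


Absolute value: |1.46| = 1.46.
Compare to lambda = 0.31.
Since |beta| > lambda, coefficient = sign(beta)*(|beta| - lambda) = 1.1500.

1.1500


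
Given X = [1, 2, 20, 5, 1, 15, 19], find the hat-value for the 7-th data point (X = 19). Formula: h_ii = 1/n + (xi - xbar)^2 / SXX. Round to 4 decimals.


Mean of X: xbar = 9.0000.
SXX = 450.0000.
For X = 19: h = 1/7 + (19 - 9.0000)^2/450.0000 = 0.3651.

0.3651


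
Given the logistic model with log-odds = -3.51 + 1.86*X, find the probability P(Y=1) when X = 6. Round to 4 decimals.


Compute z = -3.51 + (1.86)(6) = 7.6500.
exp(-z) = 0.0005.
P = 1/(1 + 0.0005) = 0.9995.

0.9995


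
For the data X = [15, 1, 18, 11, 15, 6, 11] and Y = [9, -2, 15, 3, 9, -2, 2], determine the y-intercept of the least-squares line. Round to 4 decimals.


Compute b1 = 1.0049 from the OLS formula.
With xbar = 11.0000 and ybar = 4.8571, the intercept is:
b0 = 4.8571 - 1.0049 * 11.0000 = -6.1963.

-6.1963


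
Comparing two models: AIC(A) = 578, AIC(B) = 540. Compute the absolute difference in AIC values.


Compute |578 - 540| = 38.
Model B has the smaller AIC.

38


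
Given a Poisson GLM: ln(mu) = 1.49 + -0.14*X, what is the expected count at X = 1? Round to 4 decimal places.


Compute eta = 1.49 + -0.14 * 1 = 1.3500.
Apply inverse link: mu = e^1.3500 = 3.8574.

3.8574


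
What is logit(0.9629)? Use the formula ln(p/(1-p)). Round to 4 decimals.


The odds are p/(1-p) = 0.9629 / 0.0371 = 25.9542.
logit(p) = ln(25.9542) = 3.2563.

3.2563


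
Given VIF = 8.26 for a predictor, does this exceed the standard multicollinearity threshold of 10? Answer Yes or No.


Compare VIF = 8.26 to the threshold of 10.
8.26 < 10, so the answer is No.

No


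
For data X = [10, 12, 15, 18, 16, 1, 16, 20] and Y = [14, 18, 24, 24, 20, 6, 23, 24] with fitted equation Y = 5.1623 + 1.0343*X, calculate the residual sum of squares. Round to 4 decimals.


Predicted values from Y = 5.1623 + 1.0343*X.
Residuals: [-1.5053, 0.4261, 3.3232, 0.2203, -1.7111, -0.1966, 1.2889, -1.8483].
SSres = 21.5837.

21.5837


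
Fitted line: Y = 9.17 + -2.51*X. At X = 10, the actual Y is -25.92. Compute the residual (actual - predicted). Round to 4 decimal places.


Compute yhat = 9.17 + (-2.51)(10) = -15.9300.
Residual = actual - predicted = -25.92 - -15.9300 = -9.9900.

-9.9900


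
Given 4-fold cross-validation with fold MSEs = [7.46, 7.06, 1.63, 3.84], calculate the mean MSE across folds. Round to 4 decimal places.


Add all fold MSEs: 19.9900.
Divide by k = 4: 19.9900/4 = 4.9975.

4.9975


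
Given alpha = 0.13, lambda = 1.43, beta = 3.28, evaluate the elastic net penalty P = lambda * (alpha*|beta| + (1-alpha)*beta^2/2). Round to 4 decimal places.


L1 component = 0.13 * |3.28| = 0.4264.
L2 component = 0.87 * 3.28^2 / 2 = 4.6799.
Penalty = 1.43 * (0.4264 + 4.6799) = 1.43 * 5.1063 = 7.3020.

7.3020


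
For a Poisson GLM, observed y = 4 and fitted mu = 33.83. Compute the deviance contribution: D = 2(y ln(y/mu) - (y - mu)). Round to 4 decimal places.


First: ln(4/33.83) = -2.135054.
Then: 4 * -2.135054 = -8.540216.
y - mu = 4 - 33.83 = -29.83.
D = 2(-8.540216 - -29.83) = 42.579568, which rounds to 42.5796.

42.5796


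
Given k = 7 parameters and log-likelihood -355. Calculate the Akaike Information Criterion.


AIC = 2k - 2*loglik = 2(7) - 2(-355).
= 14 + 710 = 724.

724


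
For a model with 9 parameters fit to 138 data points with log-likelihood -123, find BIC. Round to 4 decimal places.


ln(138) = 4.927254.
k * ln(n) = 9 * 4.927254 = 44.345286.
-2L = 246.
BIC = 44.345286 + 246 = 290.345286, which rounds to 290.3453.

290.3453


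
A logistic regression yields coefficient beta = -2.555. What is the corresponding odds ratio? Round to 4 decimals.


Odds ratio = exp(beta) = exp(-2.555).
= 0.0777.

0.0777


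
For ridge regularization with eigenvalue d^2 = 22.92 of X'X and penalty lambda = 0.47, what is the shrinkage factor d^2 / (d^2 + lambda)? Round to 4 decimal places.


Denominator = d^2 + lambda = 22.92 + 0.47 = 23.3900.
Shrinkage = 22.92 / 23.3900 = 0.9799.

0.9799


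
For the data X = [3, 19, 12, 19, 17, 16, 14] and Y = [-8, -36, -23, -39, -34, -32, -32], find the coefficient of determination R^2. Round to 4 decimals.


Fit the OLS line: b0 = -2.5640, b1 = -1.8605.
SSres = 20.0678.
SStot = 668.8571.
R^2 = 1 - 20.0678/668.8571 = 0.9700.

0.9700


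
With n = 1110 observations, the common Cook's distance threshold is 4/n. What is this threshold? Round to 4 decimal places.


Cook's distance cutoff = 4/n = 4/1110.
= 0.0036.

0.0036


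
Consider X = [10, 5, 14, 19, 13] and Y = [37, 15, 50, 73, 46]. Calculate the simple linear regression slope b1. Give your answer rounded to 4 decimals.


Calculate xbar = 12.2000, ybar = 44.2000.
S_xx = 106.8000, S_xy = 433.8000.
Using b1 = S_xy / S_xx = 433.8000 / 106.8000, we get b1 = 4.0618.

4.0618


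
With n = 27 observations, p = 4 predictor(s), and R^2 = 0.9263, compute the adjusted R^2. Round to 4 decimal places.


Using the formula:
(1 - 0.9263) = 0.0737.
Multiply by 26/22: 0.0737 * 26 = 1.9162, then 1.9162 / 22 = 0.0871.
Adj R^2 = 1 - 0.0871 = 0.9129.

0.9129


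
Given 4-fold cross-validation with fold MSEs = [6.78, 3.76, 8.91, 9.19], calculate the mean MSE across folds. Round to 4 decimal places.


Total MSE across folds = 28.6400.
CV-MSE = 28.6400/4 = 7.1600.

7.1600


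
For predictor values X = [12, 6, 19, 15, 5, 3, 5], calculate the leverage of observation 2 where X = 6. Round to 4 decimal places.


n = 7, xbar = 9.2857.
SXX = sum((xi - xbar)^2) = 221.4286.
h = 1/7 + (6 - 9.2857)^2 / 221.4286 = 0.1916.

0.1916


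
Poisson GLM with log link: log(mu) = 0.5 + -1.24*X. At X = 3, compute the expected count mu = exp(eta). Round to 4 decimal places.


eta = 0.5 + -1.24 * 3 = -3.2200.
mu = exp(-3.2200) = 0.0400.

0.0400


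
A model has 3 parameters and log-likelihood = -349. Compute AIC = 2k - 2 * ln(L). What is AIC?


AIC = 2*3 - 2*(-349).
= 6 + 698 = 704.

704


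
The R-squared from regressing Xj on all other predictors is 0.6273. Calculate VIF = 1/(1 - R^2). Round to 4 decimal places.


VIF = 1 / (1 - 0.6273).
= 1 / 0.3727 = 2.6831.

2.6831


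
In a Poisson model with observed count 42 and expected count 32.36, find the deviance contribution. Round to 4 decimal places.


y/mu = 42/32.36 = 1.297899 (approx.), and ln(42/32.36) = 0.260747.
y * ln(y/mu) = 42 * 0.260747 = 10.951374.
y - mu = 9.64.
D = 2 * (10.951374 - 9.64) = 2.622748, which rounds to 2.6227.

2.6227


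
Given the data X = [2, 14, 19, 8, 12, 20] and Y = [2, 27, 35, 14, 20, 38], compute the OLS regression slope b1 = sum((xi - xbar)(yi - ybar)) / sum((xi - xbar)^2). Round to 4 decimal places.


The sample means are xbar = 12.5000 and ybar = 22.6667.
Compute S_xx = 231.5000 and S_xy = 459.0000.
Slope b1 = S_xy / S_xx = 459.0000 / 231.5000 = 1.9827.

1.9827


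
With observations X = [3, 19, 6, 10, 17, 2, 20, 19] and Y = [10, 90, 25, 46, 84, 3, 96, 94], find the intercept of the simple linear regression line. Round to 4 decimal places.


First find the slope: b1 = 5.1814.
Means: xbar = 12.0000, ybar = 56.0000.
b0 = ybar - b1 * xbar = 56.0000 - 5.1814 * 12.0000 = -6.1765.

-6.1765


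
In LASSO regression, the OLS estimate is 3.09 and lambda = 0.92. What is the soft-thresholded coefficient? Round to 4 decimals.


Absolute value: |3.09| = 3.09.
Compare to lambda = 0.92.
Since |beta| > lambda, coefficient = sign(beta)*(|beta| - lambda) = 2.1700.

2.1700


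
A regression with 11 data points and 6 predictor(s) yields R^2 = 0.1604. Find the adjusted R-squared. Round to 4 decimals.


Plug in: Adj R^2 = 1 - (1 - 0.1604) * 10/4.
= 1 - 0.8396 * 10/4
= 1 - 8.3960 / 4
= 1 - 2.0990 = -1.0990.

-1.0990


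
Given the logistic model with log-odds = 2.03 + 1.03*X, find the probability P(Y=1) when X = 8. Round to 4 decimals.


z = 2.03 + 1.03 * 8 = 10.2700.
Sigmoid: P = 1 / (1 + exp(-10.2700)) = 1.0000.

1.0000


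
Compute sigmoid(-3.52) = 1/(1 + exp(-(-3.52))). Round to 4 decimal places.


Compute exp(3.5200) = 33.7844.
Sigmoid = 1 / (1 + 33.7844) = 1 / 34.7844 = 0.0287.

0.0287


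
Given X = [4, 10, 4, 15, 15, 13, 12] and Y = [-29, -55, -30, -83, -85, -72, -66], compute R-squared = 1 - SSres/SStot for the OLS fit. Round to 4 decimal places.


Fit the OLS line: b0 = -8.9936, b1 = -4.8910.
SSres = 21.2692.
SStot = 3220.0000.
R^2 = 1 - 21.2692/3220.0000 = 0.9934.

0.9934
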